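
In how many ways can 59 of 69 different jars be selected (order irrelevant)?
C(69,59) = 69!/(59!×10!) = 340032449328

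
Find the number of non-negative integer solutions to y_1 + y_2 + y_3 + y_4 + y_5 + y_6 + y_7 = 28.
C(28+7-1, 7-1) = C(34, 6) = 1344904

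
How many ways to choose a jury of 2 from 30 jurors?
C(30,2) = 30!/(2!×28!) = 435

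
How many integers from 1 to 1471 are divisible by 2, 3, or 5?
⌊1471/2⌋+⌊1471/3⌋+⌊1471/5⌋ - ⌊1471/6⌋-⌊1471/10⌋-⌊1471/15⌋ + ⌊1471/30⌋ = 735+490+294 - 245-147-98 + 49 = 1078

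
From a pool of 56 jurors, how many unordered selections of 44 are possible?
C(56,44) = 56!/(44!×12!) = 558383307300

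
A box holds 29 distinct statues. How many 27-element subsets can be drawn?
C(29,27) = 29!/(27!×2!) = 406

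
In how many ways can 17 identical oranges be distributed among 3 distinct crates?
C(17+3-1, 3-1) = C(19, 2) = 171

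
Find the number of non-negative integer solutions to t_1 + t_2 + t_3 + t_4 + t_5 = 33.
C(33+5-1, 5-1) = C(37, 4) = 66045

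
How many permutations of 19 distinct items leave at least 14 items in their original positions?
Exactly j fixed points: C(19,j)·!(19-j); sum over j ≥ 14 (derangement numbers via !m = (m-1)·(!(m-1) + !(m-2)): !0..!5 = 1, 0, 1, 2, 9, 44). Σ_{j=14}^{19} C(19,j)·!(19-j) = C(19,14)·!5 + C(19,15)·!4 + C(19,16)·!3 + C(19,17)·!2 + C(19,18)·!1 + C(19,19)·!0 = 11628·44 + 3876·9 + 969·2 + 171·1 + 19·0 + 1·1 = 548626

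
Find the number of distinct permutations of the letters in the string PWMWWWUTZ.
9! / (1! × 1! × 1! × 1! × 4! × 1!) = 15120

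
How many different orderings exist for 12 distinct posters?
12! = 479001600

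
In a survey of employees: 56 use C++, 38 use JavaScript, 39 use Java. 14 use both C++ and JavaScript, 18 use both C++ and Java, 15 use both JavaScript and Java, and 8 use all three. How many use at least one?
|A∪B∪C| = 56+38+39-14-18-15+8 = 94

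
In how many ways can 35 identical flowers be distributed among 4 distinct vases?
C(35+4-1, 4-1) = C(38, 3) = 8436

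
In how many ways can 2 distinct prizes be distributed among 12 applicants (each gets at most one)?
P(12,2) = 12!/(12-2)! = 132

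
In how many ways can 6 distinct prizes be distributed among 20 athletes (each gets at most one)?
P(20,6) = 20!/(20-6)! = 27907200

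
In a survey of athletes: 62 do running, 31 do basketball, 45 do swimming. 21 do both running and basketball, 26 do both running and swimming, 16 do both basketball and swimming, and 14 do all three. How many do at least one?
|A∪B∪C| = 62+31+45-21-26-16+14 = 89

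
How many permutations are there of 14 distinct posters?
14! = 87178291200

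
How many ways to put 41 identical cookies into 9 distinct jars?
C(41+9-1, 9-1) = C(49, 8) = 450978066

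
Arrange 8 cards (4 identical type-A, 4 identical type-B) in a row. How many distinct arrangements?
8! / (4! × 4!) = 70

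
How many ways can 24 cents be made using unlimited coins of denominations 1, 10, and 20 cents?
Coefficient of x^24 in 1/(1-x^1) · 1/(1-x^10) · 1/(1-x^20). Case on j = number of 20-cent coins (j = 0..1); remainder r = 24 - 20j is made from {1,10} in ⌊r/10⌋+1 ways. r = 24, 4 → 3 + 1 = 4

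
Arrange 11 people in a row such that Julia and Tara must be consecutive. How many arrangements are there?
Treat the 2 as one block: (11-2+1)! × 2! = 3628800 × 2 = 7257600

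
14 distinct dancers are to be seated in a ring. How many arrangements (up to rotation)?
Circular: fix one position, arrange the rest. (14-1)! = 6227020800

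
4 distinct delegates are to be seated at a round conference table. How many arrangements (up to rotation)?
Circular: fix one position, arrange the rest. (4-1)! = 6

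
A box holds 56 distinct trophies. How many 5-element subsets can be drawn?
C(56,5) = 56!/(5!×51!) = 3819816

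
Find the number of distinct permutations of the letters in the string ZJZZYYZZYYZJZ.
13! / (4! × 2! × 7!) = 25740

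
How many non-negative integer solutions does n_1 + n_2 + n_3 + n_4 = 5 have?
C(5+4-1, 4-1) = C(8, 3) = 56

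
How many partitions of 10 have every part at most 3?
Let r_j(i) = number of partitions of i into parts ≤ j, for i = 0..10. r_1(i) = 1 for all i; r_j(i) = r_{j-1}(i) + r_j(i-j). Rows j = 2..3: ≤2: 1 1 2 2 3 3 4 4 5 5 6; ≤3: 1 1 2 3 4 5 7 8 10 12 14. r_3(10) = 14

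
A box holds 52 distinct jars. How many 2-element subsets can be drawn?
C(52,2) = 52!/(2!×50!) = 1326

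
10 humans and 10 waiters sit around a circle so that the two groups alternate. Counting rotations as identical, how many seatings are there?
Fix one of the humans: (10-1)! ways for the remaining humans, × 10! ways for the waiters = 362880 × 3628800 = 1316818944000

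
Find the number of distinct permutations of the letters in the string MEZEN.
5! / (2! × 1! × 1! × 1!) = 60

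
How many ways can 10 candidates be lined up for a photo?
10! = 3628800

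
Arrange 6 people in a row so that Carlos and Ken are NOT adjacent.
Total - adjacent = 6! - (6-1)!×2 = 720 - 240 = 480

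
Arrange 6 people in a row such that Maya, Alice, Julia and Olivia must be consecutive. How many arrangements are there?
Treat the 4 as one block: (6-4+1)! × 4! = 6 × 24 = 144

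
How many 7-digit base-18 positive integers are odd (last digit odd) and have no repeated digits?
Last∈{1,3,5,7,9,11,13,15,17}. Last=0: 0. Last nonzero: 9×16×P(16,5) = 75479040. Total = 75479040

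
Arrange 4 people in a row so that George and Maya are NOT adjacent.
Total - adjacent = 4! - (4-1)!×2 = 24 - 12 = 12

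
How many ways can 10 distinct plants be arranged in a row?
10! = 3628800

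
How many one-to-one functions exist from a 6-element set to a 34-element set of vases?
P(34,6) = 34!/(34-6)! = 968330880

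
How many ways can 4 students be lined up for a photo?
4! = 24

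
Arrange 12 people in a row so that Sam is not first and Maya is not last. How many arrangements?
By inclusion-exclusion: 12! - 2×(12-1)! + (12-2)! = 479001600 - 79833600 + 3628800 = 402796800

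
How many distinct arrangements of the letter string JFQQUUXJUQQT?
12! / (4! × 3! × 1! × 1! × 2! × 1!) = 1663200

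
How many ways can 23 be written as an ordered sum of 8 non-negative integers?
C(23+8-1, 8-1) = C(30, 7) = 2035800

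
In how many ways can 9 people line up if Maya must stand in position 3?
Fix one position: (9-1)! = 40320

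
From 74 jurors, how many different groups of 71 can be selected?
C(74,71) = 74!/(71!×3!) = 64824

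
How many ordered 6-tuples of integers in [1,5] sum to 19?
Coefficient of x^19 in (x + x² + ... + x^5)^6. By inclusion-exclusion on dice exceeding 5: Σ_j (-1)^j C(6,j)·C(19-1-5j, 5) = C(6,0)·C(18,5) - C(6,1)·C(13,5) + C(6,2)·C(8,5) = 1·8568 - 6·1287 + 15·56 = 1686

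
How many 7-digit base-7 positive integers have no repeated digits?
First digit: 6 choices (nonzero). Then descending: 6 × 6 × 5 × 4 × 3 × 2 × 1 = 4320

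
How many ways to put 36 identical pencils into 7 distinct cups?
C(36+7-1, 7-1) = C(42, 6) = 5245786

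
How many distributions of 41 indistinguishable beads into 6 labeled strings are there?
C(41+6-1, 6-1) = C(46, 5) = 1370754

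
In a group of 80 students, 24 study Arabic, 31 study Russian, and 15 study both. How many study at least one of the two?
|A∪B| = |A| + |B| - |A∩B| = 24 + 31 - 15 = 40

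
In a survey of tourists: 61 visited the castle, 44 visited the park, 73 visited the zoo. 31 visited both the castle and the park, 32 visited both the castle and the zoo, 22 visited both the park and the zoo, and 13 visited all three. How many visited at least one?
|A∪B∪C| = 61+44+73-31-32-22+13 = 106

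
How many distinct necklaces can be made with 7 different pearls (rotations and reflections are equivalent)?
(7-1)!/2 = 720/2 = 360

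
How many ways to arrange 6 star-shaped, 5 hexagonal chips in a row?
11! / (6! × 5!) = 462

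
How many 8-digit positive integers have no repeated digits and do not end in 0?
Last digit: 9 nonzero choices. First digit: 8 (nonzero, ≠last). Middle 6: P(8,6) = 20160. Total = 1451520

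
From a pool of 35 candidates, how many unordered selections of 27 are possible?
C(35,27) = 35!/(27!×8!) = 23535820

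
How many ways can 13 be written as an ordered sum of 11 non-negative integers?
C(13+11-1, 11-1) = C(23, 10) = 1144066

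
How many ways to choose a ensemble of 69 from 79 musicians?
C(79,69) = 79!/(69!×10!) = 1440680596355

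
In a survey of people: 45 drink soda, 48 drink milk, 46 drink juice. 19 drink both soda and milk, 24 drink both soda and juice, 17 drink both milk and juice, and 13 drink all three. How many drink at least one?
|A∪B∪C| = 45+48+46-19-24-17+13 = 92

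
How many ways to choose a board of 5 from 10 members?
C(10,5) = 10!/(5!×5!) = 252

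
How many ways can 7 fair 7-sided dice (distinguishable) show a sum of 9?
Coefficient of x^9 in (x + x² + ... + x^7)^7. By inclusion-exclusion on dice exceeding 7: Σ_j (-1)^j C(7,j)·C(9-1-7j, 6) = C(7,0)·C(8,6) = 1·28 = 28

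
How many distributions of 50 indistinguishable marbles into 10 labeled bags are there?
C(50+10-1, 10-1) = C(59, 9) = 12565671261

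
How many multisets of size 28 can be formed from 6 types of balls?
C(28+6-1, 6-1) = C(33, 5) = 237336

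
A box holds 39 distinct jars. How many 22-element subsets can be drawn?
C(39,22) = 39!/(22!×17!) = 51021117810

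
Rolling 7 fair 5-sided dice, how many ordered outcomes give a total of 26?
Coefficient of x^26 in (x + x² + ... + x^5)^7. By inclusion-exclusion on dice exceeding 5: Σ_j (-1)^j C(7,j)·C(26-1-5j, 6) = C(7,0)·C(25,6) - C(7,1)·C(20,6) + C(7,2)·C(15,6) - C(7,3)·C(10,6) = 1·177100 - 7·38760 + 21·5005 - 35·210 = 3535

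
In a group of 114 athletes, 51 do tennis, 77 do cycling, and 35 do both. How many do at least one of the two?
|A∪B| = |A| + |B| - |A∩B| = 51 + 77 - 35 = 93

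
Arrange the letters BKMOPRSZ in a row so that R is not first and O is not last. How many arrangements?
By inclusion-exclusion: 8! - 2×(8-1)! + (8-2)! = 40320 - 10080 + 720 = 30960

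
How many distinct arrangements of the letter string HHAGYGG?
7! / (2! × 1! × 1! × 3!) = 420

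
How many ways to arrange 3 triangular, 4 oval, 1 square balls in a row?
8! / (3! × 4! × 1!) = 280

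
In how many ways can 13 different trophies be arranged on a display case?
13! = 6227020800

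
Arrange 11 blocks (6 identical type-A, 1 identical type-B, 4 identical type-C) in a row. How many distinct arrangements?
11! / (6! × 1! × 4!) = 2310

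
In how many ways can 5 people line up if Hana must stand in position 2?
Fix one position: (5-1)! = 24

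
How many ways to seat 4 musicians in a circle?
Circular: fix one position, arrange the rest. (4-1)! = 6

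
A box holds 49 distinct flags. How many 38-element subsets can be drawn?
C(49,38) = 49!/(38!×11!) = 29135916264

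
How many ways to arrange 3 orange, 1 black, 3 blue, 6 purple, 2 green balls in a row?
15! / (3! × 1! × 3! × 6! × 2!) = 25225200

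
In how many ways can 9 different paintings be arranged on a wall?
9! = 362880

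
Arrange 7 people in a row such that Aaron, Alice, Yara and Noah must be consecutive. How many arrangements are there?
Treat the 4 as one block: (7-4+1)! × 4! = 24 × 24 = 576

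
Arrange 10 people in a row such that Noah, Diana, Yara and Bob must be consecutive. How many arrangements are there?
Treat the 4 as one block: (10-4+1)! × 4! = 5040 × 24 = 120960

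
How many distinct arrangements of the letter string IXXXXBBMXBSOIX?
14! / (3! × 2! × 1! × 6! × 1! × 1!) = 10090080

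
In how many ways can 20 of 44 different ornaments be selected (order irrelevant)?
C(44,20) = 44!/(20!×24!) = 1761039350070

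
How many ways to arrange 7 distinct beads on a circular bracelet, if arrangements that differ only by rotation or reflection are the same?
(7-1)!/2 = 720/2 = 360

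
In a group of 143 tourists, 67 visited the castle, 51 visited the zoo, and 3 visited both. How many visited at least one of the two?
|A∪B| = |A| + |B| - |A∩B| = 67 + 51 - 3 = 115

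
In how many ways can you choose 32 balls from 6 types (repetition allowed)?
C(32+6-1, 6-1) = C(37, 5) = 435897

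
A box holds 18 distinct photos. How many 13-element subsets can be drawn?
C(18,13) = 18!/(13!×5!) = 8568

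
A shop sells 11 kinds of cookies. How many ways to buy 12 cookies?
C(12+11-1, 11-1) = C(22, 10) = 646646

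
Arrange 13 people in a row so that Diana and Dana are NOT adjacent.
Total - adjacent = 13! - (13-1)!×2 = 6227020800 - 958003200 = 5269017600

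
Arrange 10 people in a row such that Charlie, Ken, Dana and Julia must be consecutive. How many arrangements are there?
Treat the 4 as one block: (10-4+1)! × 4! = 5040 × 24 = 120960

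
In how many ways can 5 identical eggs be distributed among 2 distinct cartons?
C(5+2-1, 2-1) = C(6, 1) = 6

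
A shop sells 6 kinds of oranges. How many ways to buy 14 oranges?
C(14+6-1, 6-1) = C(19, 5) = 11628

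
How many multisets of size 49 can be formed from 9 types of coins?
C(49+9-1, 9-1) = C(57, 8) = 1652411475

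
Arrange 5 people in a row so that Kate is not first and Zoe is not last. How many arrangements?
By inclusion-exclusion: 5! - 2×(5-1)! + (5-2)! = 120 - 48 + 6 = 78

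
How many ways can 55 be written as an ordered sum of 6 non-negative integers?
C(55+6-1, 6-1) = C(60, 5) = 5461512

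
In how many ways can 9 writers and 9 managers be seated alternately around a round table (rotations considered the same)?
Fix one of the writers: (9-1)! ways for the remaining writers, × 9! ways for the managers = 40320 × 362880 = 14631321600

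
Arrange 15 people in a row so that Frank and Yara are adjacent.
Treat as block: (15-1)! × 2! = 87178291200 × 2 = 174356582400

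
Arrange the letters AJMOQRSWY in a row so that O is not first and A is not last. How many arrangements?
By inclusion-exclusion: 9! - 2×(9-1)! + (9-2)! = 362880 - 80640 + 5040 = 287280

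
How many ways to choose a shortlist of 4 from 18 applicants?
C(18,4) = 18!/(4!×14!) = 3060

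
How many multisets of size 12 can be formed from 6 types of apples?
C(12+6-1, 6-1) = C(17, 5) = 6188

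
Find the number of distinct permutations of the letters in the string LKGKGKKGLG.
10! / (4! × 2! × 4!) = 3150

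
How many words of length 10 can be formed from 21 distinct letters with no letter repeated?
P(21,10) = 21!/(21-10)! = 1279935820800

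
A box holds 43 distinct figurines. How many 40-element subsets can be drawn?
C(43,40) = 43!/(40!×3!) = 12341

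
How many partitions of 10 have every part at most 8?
Let r_j(i) = number of partitions of i into parts ≤ j, for i = 0..10. r_1(i) = 1 for all i; r_j(i) = r_{j-1}(i) + r_j(i-j). Rows j = 2..8: ≤2: 1 1 2 2 3 3 4 4 5 5 6; ≤3: 1 1 2 3 4 5 7 8 10 12 14; ≤4: 1 1 2 3 5 6 9 11 15 18 23; ≤5: 1 1 2 3 5 7 10 13 18 23 30; ≤6: 1 1 2 3 5 7 11 14 20 26 35; ≤7: 1 1 2 3 5 7 11 15 21 28 38; ≤8: 1 1 2 3 5 7 11 15 22 29 40. r_8(10) = 40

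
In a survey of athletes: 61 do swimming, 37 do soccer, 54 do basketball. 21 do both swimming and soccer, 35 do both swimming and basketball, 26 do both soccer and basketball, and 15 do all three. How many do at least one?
|A∪B∪C| = 61+37+54-21-35-26+15 = 85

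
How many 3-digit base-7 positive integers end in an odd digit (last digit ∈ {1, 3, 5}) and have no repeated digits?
Last∈{1,3,5}. Last=0: 0. Last nonzero: 3×5×P(5,1) = 75. Total = 75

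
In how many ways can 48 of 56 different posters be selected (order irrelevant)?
C(56,48) = 56!/(48!×8!) = 1420494075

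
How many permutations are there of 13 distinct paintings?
13! = 6227020800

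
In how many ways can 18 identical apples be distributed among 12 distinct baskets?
C(18+12-1, 12-1) = C(29, 11) = 34597290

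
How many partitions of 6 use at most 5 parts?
By conjugation, equals partitions of 6 into parts ≤ 5. Let r_j(i) = number of partitions of i into parts ≤ j, for i = 0..6. r_1(i) = 1 for all i; r_j(i) = r_{j-1}(i) + r_j(i-j). Rows j = 2..5: ≤2: 1 1 2 2 3 3 4; ≤3: 1 1 2 3 4 5 7; ≤4: 1 1 2 3 5 6 9; ≤5: 1 1 2 3 5 7 10. r_5(6) = 10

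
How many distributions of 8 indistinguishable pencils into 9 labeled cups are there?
C(8+9-1, 9-1) = C(16, 8) = 12870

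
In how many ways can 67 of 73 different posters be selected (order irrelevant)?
C(73,67) = 73!/(67!×6!) = 170230452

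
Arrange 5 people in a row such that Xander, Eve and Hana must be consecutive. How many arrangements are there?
Treat the 3 as one block: (5-3+1)! × 3! = 6 × 6 = 36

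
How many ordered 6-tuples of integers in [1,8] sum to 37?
Coefficient of x^37 in (x + x² + ... + x^8)^6. By inclusion-exclusion on dice exceeding 8: Σ_j (-1)^j C(6,j)·C(37-1-8j, 5) = C(6,0)·C(36,5) - C(6,1)·C(28,5) + C(6,2)·C(20,5) - C(6,3)·C(12,5) = 1·376992 - 6·98280 + 15·15504 - 20·792 = 4032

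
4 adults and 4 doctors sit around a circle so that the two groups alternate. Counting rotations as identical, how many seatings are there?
Fix one of the adults: (4-1)! ways for the remaining adults, × 4! ways for the doctors = 6 × 24 = 144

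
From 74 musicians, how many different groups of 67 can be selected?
C(74,67) = 74!/(67!×7!) = 1799579064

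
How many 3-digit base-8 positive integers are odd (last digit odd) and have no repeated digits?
Last∈{1,3,5,7}. Last=0: 0. Last nonzero: 4×6×P(6,1) = 144. Total = 144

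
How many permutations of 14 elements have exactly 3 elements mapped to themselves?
Choose the 3 fixed points C(14,3) = 364, derange the rest: !11 = Σ_{j=0}^{11} (-1)^j·11!/j! = 39916800 - 39916800 + 19958400 - 6652800 + 1663200 - 332640 + 55440 - 7920 + 990 - 110 + 11 - 1 = 14684570. Product = 364 × 14684570 = 5345183480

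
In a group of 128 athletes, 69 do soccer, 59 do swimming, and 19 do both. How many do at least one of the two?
|A∪B| = |A| + |B| - |A∩B| = 69 + 59 - 19 = 109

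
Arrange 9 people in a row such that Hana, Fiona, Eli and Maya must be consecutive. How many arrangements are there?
Treat the 4 as one block: (9-4+1)! × 4! = 720 × 24 = 17280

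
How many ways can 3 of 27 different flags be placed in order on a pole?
P(27,3) = 27!/(27-3)! = 17550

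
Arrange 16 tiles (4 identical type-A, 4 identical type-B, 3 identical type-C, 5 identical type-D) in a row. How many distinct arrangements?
16! / (4! × 4! × 3! × 5!) = 50450400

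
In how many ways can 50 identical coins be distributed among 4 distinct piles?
C(50+4-1, 4-1) = C(53, 3) = 23426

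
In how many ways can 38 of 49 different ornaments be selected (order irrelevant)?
C(49,38) = 49!/(38!×11!) = 29135916264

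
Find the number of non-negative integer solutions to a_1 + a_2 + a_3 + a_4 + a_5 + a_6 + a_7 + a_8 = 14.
C(14+8-1, 8-1) = C(21, 7) = 116280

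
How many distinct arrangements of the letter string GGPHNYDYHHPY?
12! / (1! × 3! × 2! × 2! × 1! × 3!) = 3326400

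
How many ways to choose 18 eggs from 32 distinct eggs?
C(32,18) = 32!/(18!×14!) = 471435600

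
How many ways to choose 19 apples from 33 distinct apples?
C(33,19) = 33!/(19!×14!) = 818809200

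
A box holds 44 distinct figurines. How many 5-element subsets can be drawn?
C(44,5) = 44!/(5!×39!) = 1086008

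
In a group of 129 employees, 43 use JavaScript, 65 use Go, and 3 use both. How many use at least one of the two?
|A∪B| = |A| + |B| - |A∩B| = 43 + 65 - 3 = 105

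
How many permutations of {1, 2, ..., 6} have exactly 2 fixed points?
Choose the 2 fixed points C(6,2) = 15, derange the rest: !4 = Σ_{j=0}^{4} (-1)^j·4!/j! = 24 - 24 + 12 - 4 + 1 = 9. Product = 15 × 9 = 135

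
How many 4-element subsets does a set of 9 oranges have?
C(9,4) = 9!/(4!×5!) = 126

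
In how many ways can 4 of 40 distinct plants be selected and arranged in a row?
P(40,4) = 40!/(40-4)! = 2193360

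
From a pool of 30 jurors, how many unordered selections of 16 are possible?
C(30,16) = 30!/(16!×14!) = 145422675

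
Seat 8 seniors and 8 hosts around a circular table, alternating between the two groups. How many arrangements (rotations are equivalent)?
Fix one of the seniors: (8-1)! ways for the remaining seniors, × 8! ways for the hosts = 5040 × 40320 = 203212800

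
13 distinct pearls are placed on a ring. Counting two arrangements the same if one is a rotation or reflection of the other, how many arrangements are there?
(13-1)!/2 = 479001600/2 = 239500800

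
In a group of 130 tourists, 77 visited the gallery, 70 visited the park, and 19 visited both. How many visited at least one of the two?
|A∪B| = |A| + |B| - |A∩B| = 77 + 70 - 19 = 128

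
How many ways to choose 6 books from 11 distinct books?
C(11,6) = 11!/(6!×5!) = 462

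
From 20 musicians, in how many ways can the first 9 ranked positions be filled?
P(20,9) = 20!/(20-9)! = 60949324800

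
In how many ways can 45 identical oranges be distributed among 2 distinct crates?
C(45+2-1, 2-1) = C(46, 1) = 46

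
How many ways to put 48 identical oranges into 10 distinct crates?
C(48+10-1, 10-1) = C(57, 9) = 8996462475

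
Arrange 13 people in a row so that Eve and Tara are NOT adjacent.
Total - adjacent = 13! - (13-1)!×2 = 6227020800 - 958003200 = 5269017600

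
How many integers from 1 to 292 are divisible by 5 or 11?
⌊292/5⌋ + ⌊292/11⌋ - ⌊292/55⌋ = 58 + 26 - 5 = 79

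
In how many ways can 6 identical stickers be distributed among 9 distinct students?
C(6+9-1, 9-1) = C(14, 8) = 3003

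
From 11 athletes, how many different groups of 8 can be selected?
C(11,8) = 11!/(8!×3!) = 165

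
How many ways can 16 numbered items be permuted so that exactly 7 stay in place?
Choose the 7 fixed points C(16,7) = 11440, derange the rest: !9 = Σ_{j=0}^{9} (-1)^j·9!/j! = 362880 - 362880 + 181440 - 60480 + 15120 - 3024 + 504 - 72 + 9 - 1 = 133496. Product = 11440 × 133496 = 1527194240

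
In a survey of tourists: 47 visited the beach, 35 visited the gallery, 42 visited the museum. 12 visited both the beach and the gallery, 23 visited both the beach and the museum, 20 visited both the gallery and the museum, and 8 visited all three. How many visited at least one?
|A∪B∪C| = 47+35+42-12-23-20+8 = 77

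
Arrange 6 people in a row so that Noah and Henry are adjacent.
Treat as block: (6-1)! × 2! = 120 × 2 = 240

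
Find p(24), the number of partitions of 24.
Pentagonal recurrence p(n) = p(n-1) + p(n-2) - p(n-5) - p(n-7) + p(n-12) + p(n-15) - ... gives p(0..23) = 1, 1, 2, 3, 5, 7, 11, 15, 22, 30, 42, 56, 77, 101, 135, 176, 231, 297, 385, 490, 627, 792, 1002, 1255. p(24) = p(23) + p(22) - p(19) - p(17) + p(12) + p(9) - p(2) = 1255 + 1002 - 490 - 297 + 77 + 30 - 2 = 1575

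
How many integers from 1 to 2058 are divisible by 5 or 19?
⌊2058/5⌋ + ⌊2058/19⌋ - ⌊2058/95⌋ = 411 + 108 - 21 = 498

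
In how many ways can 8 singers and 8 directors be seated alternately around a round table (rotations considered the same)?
Fix one of the singers: (8-1)! ways for the remaining singers, × 8! ways for the directors = 5040 × 40320 = 203212800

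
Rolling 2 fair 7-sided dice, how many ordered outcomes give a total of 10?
Coefficient of x^10 in (x + x² + ... + x^7)^2. By inclusion-exclusion on dice exceeding 7: Σ_j (-1)^j C(2,j)·C(10-1-7j, 1) = C(2,0)·C(9,1) - C(2,1)·C(2,1) = 1·9 - 2·2 = 5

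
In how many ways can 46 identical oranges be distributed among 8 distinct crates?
C(46+8-1, 8-1) = C(53, 7) = 154143080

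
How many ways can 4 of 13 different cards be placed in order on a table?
P(13,4) = 13!/(13-4)! = 17160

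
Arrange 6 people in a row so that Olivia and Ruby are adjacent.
Treat as block: (6-1)! × 2! = 120 × 2 = 240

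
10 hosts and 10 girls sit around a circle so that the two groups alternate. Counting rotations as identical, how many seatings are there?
Fix one of the hosts: (10-1)! ways for the remaining hosts, × 10! ways for the girls = 362880 × 3628800 = 1316818944000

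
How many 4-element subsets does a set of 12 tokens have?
C(12,4) = 12!/(4!×8!) = 495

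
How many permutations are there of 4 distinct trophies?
4! = 24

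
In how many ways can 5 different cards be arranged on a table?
5! = 120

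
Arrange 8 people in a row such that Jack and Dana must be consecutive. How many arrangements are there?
Treat the 2 as one block: (8-2+1)! × 2! = 5040 × 2 = 10080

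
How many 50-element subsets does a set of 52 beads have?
C(52,50) = 52!/(50!×2!) = 1326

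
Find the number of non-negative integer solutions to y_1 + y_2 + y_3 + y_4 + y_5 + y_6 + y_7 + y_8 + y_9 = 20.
C(20+9-1, 9-1) = C(28, 8) = 3108105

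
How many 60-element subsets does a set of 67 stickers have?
C(67,60) = 67!/(60!×7!) = 869648208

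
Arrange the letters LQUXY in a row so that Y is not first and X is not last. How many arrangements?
By inclusion-exclusion: 5! - 2×(5-1)! + (5-2)! = 120 - 48 + 6 = 78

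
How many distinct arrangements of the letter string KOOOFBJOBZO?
11! / (1! × 1! × 2! × 5! × 1! × 1!) = 166320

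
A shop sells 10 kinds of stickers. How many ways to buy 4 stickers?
C(4+10-1, 10-1) = C(13, 9) = 715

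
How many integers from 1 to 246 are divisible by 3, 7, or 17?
⌊246/3⌋+⌊246/7⌋+⌊246/17⌋ - ⌊246/21⌋-⌊246/51⌋-⌊246/119⌋ + ⌊246/357⌋ = 82+35+14 - 11-4-2 + 0 = 114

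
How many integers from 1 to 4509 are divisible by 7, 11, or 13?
⌊4509/7⌋+⌊4509/11⌋+⌊4509/13⌋ - ⌊4509/77⌋-⌊4509/91⌋-⌊4509/143⌋ + ⌊4509/1001⌋ = 644+409+346 - 58-49-31 + 4 = 1265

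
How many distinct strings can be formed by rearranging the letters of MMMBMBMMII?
10! / (6! × 2! × 2!) = 1260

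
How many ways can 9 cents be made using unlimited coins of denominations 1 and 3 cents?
Coefficient of x^9 in 1/(1-x^1) · 1/(1-x^3). Use j coins of 3 for j = 0..⌊9/3⌋ = 3, the rest in 1s: 3 + 1 = 4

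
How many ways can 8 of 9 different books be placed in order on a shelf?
P(9,8) = 9!/(9-8)! = 362880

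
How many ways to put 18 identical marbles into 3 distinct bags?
C(18+3-1, 3-1) = C(20, 2) = 190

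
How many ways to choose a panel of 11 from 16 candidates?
C(16,11) = 16!/(11!×5!) = 4368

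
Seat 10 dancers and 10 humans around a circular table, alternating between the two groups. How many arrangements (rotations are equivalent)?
Fix one of the dancers: (10-1)! ways for the remaining dancers, × 10! ways for the humans = 362880 × 3628800 = 1316818944000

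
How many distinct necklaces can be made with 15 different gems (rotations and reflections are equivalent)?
(15-1)!/2 = 87178291200/2 = 43589145600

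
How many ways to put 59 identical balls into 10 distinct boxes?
C(59+10-1, 10-1) = C(68, 9) = 49280065120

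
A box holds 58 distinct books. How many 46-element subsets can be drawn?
C(58,46) = 58!/(46!×12!) = 891794789340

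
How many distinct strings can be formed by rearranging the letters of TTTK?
4! / (3! × 1!) = 4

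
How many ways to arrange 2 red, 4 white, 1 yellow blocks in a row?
7! / (2! × 4! × 1!) = 105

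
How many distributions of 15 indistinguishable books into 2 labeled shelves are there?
C(15+2-1, 2-1) = C(16, 1) = 16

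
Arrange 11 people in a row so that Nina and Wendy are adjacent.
Treat as block: (11-1)! × 2! = 3628800 × 2 = 7257600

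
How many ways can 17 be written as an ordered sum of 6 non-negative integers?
C(17+6-1, 6-1) = C(22, 5) = 26334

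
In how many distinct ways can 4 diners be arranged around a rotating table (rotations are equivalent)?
Circular: fix one position, arrange the rest. (4-1)! = 6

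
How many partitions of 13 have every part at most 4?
Let r_j(i) = number of partitions of i into parts ≤ j, for i = 0..13. r_1(i) = 1 for all i; r_j(i) = r_{j-1}(i) + r_j(i-j). Rows j = 2..4: ≤2: 1 1 2 2 3 3 4 4 5 5 6 6 7 7; ≤3: 1 1 2 3 4 5 7 8 10 12 14 16 19 21; ≤4: 1 1 2 3 5 6 9 11 15 18 23 27 34 39. r_4(13) = 39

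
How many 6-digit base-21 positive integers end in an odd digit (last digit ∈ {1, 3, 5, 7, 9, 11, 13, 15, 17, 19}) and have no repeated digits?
Last∈{1,3,5,7,9,11,13,15,17,19}. Last=0: 0. Last nonzero: 10×19×P(19,4) = 17674560. Total = 17674560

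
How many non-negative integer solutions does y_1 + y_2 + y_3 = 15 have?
C(15+3-1, 3-1) = C(17, 2) = 136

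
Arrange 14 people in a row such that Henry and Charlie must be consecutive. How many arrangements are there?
Treat the 2 as one block: (14-2+1)! × 2! = 6227020800 × 2 = 12454041600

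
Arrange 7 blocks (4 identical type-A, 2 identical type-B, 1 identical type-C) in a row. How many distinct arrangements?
7! / (4! × 2! × 1!) = 105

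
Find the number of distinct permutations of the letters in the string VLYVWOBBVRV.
11! / (2! × 1! × 1! × 1! × 4! × 1! × 1!) = 831600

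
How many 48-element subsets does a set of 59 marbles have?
C(59,48) = 59!/(48!×11!) = 279871768995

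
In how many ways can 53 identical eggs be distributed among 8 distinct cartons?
C(53+8-1, 8-1) = C(60, 7) = 386206920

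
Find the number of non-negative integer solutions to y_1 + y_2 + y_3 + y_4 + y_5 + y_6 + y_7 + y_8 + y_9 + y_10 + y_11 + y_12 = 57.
C(57+12-1, 12-1) = C(68, 11) = 1533058025824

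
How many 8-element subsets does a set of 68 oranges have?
C(68,8) = 68!/(8!×60!) = 7392009768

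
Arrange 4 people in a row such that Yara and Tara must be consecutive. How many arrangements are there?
Treat the 2 as one block: (4-2+1)! × 2! = 6 × 2 = 12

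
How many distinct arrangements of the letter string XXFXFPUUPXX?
11! / (2! × 5! × 2! × 2!) = 41580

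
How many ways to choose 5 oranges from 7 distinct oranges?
C(7,5) = 7!/(5!×2!) = 21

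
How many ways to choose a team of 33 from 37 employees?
C(37,33) = 37!/(33!×4!) = 66045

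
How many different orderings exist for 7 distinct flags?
7! = 5040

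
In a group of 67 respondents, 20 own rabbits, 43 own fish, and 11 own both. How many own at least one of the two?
|A∪B| = |A| + |B| - |A∩B| = 20 + 43 - 11 = 52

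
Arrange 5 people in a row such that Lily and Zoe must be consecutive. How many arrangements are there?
Treat the 2 as one block: (5-2+1)! × 2! = 24 × 2 = 48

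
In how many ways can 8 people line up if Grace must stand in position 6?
Fix one position: (8-1)! = 5040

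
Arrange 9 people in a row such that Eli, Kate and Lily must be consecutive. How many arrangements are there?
Treat the 3 as one block: (9-3+1)! × 3! = 5040 × 6 = 30240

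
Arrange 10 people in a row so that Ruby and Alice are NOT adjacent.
Total - adjacent = 10! - (10-1)!×2 = 3628800 - 725760 = 2903040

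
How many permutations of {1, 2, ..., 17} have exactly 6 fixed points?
Choose the 6 fixed points C(17,6) = 12376, derange the rest: !11 = Σ_{j=0}^{11} (-1)^j·11!/j! = 39916800 - 39916800 + 19958400 - 6652800 + 1663200 - 332640 + 55440 - 7920 + 990 - 110 + 11 - 1 = 14684570. Product = 12376 × 14684570 = 181736238320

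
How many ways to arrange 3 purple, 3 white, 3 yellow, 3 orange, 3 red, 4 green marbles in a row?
19! / (3! × 3! × 3! × 3! × 3! × 4!) = 651819168000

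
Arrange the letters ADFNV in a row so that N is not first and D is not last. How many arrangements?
By inclusion-exclusion: 5! - 2×(5-1)! + (5-2)! = 120 - 48 + 6 = 78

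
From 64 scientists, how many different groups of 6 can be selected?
C(64,6) = 64!/(6!×58!) = 74974368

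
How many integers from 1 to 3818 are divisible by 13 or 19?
⌊3818/13⌋ + ⌊3818/19⌋ - ⌊3818/247⌋ = 293 + 200 - 15 = 478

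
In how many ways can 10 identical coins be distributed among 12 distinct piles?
C(10+12-1, 12-1) = C(21, 11) = 352716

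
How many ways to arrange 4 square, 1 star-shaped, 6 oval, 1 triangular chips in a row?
12! / (4! × 1! × 6! × 1!) = 27720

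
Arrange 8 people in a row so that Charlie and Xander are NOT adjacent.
Total - adjacent = 8! - (8-1)!×2 = 40320 - 10080 = 30240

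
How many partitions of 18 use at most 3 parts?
By conjugation, equals partitions of 18 into parts ≤ 3. Let r_j(i) = number of partitions of i into parts ≤ j, for i = 0..18. r_1(i) = 1 for all i; r_j(i) = r_{j-1}(i) + r_j(i-j). Rows j = 2..3: ≤2: 1 1 2 2 3 3 4 4 5 5 6 6 7 7 8 8 9 9 10; ≤3: 1 1 2 3 4 5 7 8 10 12 14 16 19 21 24 27 30 33 37. r_3(18) = 37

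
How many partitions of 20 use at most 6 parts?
By conjugation, equals partitions of 20 into parts ≤ 6. Let r_j(i) = number of partitions of i into parts ≤ j, for i = 0..20. r_1(i) = 1 for all i; r_j(i) = r_{j-1}(i) + r_j(i-j). Rows j = 2..6: ≤2: 1 1 2 2 3 3 4 4 5 5 6 6 7 7 8 8 9 9 10 10 11; ≤3: 1 1 2 3 4 5 7 8 10 12 14 16 19 21 24 27 30 33 37 40 44; ≤4: 1 1 2 3 5 6 9 11 15 18 23 27 34 39 47 54 64 72 84 94 108; ≤5: 1 1 2 3 5 7 10 13 18 23 30 37 47 57 70 84 101 119 141 164 192; ≤6: 1 1 2 3 5 7 11 14 20 26 35 44 58 71 90 110 136 163 199 235 282. r_6(20) = 282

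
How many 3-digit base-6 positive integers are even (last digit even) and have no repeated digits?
Last∈{0,2,4}. Last=0: 20. Last nonzero: 2×4×P(4,1) = 32. Total = 52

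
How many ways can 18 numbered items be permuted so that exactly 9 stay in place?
Choose the 9 fixed points C(18,9) = 48620, derange the rest: !9 = Σ_{j=0}^{9} (-1)^j·9!/j! = 362880 - 362880 + 181440 - 60480 + 15120 - 3024 + 504 - 72 + 9 - 1 = 133496. Product = 48620 × 133496 = 6490575520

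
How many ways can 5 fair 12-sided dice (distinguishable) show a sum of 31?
Coefficient of x^31 in (x + x² + ... + x^12)^5. By inclusion-exclusion on dice exceeding 12: Σ_j (-1)^j C(5,j)·C(31-1-12j, 4) = C(5,0)·C(30,4) - C(5,1)·C(18,4) + C(5,2)·C(6,4) = 1·27405 - 5·3060 + 10·15 = 12255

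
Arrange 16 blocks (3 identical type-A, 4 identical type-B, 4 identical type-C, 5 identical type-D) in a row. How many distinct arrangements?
16! / (3! × 4! × 4! × 5!) = 50450400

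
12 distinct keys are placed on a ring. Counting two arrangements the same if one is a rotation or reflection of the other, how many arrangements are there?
(12-1)!/2 = 39916800/2 = 19958400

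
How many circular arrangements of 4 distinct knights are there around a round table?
Circular: fix one position, arrange the rest. (4-1)! = 6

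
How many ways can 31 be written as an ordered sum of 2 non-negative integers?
C(31+2-1, 2-1) = C(32, 1) = 32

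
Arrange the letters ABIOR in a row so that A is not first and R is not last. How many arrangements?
By inclusion-exclusion: 5! - 2×(5-1)! + (5-2)! = 120 - 48 + 6 = 78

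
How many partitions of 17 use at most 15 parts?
By conjugation, equals partitions of 17 into parts ≤ 15. Let r_j(i) = number of partitions of i into parts ≤ j, for i = 0..17. r_1(i) = 1 for all i; r_j(i) = r_{j-1}(i) + r_j(i-j). Rows j = 2..15: ≤2: 1 1 2 2 3 3 4 4 5 5 6 6 7 7 8 8 9 9; ≤3: 1 1 2 3 4 5 7 8 10 12 14 16 19 21 24 27 30 33; ≤4: 1 1 2 3 5 6 9 11 15 18 23 27 34 39 47 54 64 72; ≤5: 1 1 2 3 5 7 10 13 18 23 30 37 47 57 70 84 101 119; ≤6: 1 1 2 3 5 7 11 14 20 26 35 44 58 71 90 110 136 163; ≤7: 1 1 2 3 5 7 11 15 21 28 38 49 65 82 105 131 164 201; ≤8: 1 1 2 3 5 7 11 15 22 29 40 52 70 89 116 146 186 230; ≤9: 1 1 2 3 5 7 11 15 22 30 41 54 73 94 123 157 201 252; ≤10: 1 1 2 3 5 7 11 15 22 30 42 55 75 97 128 164 212 267; ≤11: 1 1 2 3 5 7 11 15 22 30 42 56 76 99 131 169 219 278; ≤12: 1 1 2 3 5 7 11 15 22 30 42 56 77 100 133 172 224 285; ≤13: 1 1 2 3 5 7 11 15 22 30 42 56 77 101 134 174 227 290; ≤14: 1 1 2 3 5 7 11 15 22 30 42 56 77 101 135 175 229 293; ≤15: 1 1 2 3 5 7 11 15 22 30 42 56 77 101 135 176 230 295. r_15(17) = 295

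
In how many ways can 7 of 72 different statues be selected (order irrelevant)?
C(72,7) = 72!/(7!×65!) = 1473109704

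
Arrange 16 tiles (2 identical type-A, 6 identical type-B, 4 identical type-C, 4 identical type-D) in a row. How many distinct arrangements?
16! / (2! × 6! × 4! × 4!) = 25225200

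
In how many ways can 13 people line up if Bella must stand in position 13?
Fix one position: (13-1)! = 479001600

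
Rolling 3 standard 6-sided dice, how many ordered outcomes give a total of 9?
Coefficient of x^9 in (x + x² + ... + x^6)^3. By inclusion-exclusion on dice exceeding 6: Σ_j (-1)^j C(3,j)·C(9-1-6j, 2) = C(3,0)·C(8,2) - C(3,1)·C(2,2) = 1·28 - 3·1 = 25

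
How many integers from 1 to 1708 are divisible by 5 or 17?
⌊1708/5⌋ + ⌊1708/17⌋ - ⌊1708/85⌋ = 341 + 100 - 20 = 421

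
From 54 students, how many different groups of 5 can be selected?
C(54,5) = 54!/(5!×49!) = 3162510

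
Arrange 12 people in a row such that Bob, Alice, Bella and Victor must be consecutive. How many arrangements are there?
Treat the 4 as one block: (12-4+1)! × 4! = 362880 × 24 = 8709120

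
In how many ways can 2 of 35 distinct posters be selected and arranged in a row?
P(35,2) = 35!/(35-2)! = 1190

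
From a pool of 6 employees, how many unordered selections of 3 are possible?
C(6,3) = 6!/(3!×3!) = 20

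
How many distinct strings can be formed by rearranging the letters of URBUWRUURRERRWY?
15! / (1! × 6! × 2! × 1! × 4! × 1!) = 37837800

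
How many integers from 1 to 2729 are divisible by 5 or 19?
⌊2729/5⌋ + ⌊2729/19⌋ - ⌊2729/95⌋ = 545 + 143 - 28 = 660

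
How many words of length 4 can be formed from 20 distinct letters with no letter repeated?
P(20,4) = 20!/(20-4)! = 116280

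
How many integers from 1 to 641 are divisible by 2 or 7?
⌊641/2⌋ + ⌊641/7⌋ - ⌊641/14⌋ = 320 + 91 - 45 = 366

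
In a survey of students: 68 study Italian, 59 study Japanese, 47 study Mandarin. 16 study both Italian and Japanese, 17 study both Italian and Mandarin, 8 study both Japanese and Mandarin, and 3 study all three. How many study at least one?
|A∪B∪C| = 68+59+47-16-17-8+3 = 136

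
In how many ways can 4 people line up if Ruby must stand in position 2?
Fix one position: (4-1)! = 6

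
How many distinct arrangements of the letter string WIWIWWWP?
8! / (2! × 5! × 1!) = 168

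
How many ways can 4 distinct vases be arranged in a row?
4! = 24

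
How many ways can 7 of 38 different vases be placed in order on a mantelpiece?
P(38,7) = 38!/(38-7)! = 63606090240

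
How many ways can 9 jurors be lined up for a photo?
9! = 362880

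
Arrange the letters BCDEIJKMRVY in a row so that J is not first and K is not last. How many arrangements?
By inclusion-exclusion: 11! - 2×(11-1)! + (11-2)! = 39916800 - 7257600 + 362880 = 33022080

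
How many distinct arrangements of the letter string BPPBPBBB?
8! / (3! × 5!) = 56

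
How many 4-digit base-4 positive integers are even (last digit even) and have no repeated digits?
Last∈{0,2}. Last=0: 6. Last nonzero: 1×2×P(2,2) = 4. Total = 10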